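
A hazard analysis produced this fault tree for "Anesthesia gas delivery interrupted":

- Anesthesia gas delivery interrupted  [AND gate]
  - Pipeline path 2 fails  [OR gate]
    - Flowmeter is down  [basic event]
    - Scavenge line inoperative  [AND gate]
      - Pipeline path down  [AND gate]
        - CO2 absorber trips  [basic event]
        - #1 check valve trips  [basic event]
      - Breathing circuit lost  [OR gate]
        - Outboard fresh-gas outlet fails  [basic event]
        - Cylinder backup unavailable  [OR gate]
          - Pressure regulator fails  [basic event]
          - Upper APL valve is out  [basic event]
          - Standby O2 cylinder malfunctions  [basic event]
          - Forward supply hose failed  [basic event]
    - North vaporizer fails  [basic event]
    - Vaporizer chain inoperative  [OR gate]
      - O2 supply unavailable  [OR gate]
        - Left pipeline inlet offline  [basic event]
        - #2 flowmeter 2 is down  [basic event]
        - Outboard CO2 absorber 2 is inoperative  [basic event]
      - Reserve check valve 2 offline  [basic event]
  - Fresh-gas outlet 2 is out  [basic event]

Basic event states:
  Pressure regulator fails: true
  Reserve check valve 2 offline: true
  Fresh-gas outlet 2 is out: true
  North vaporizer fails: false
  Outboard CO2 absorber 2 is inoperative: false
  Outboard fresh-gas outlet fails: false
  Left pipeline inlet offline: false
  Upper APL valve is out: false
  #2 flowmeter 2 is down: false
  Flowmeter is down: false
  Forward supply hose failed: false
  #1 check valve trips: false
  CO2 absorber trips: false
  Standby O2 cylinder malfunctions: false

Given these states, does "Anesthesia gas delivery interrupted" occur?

Yes

Pipeline path down [AND]: CO2 absorber trips=not, #1 check valve trips=not → not all inputs occur → does not occur.
Cylinder backup unavailable [OR]: Pressure regulator fails=occurs, Upper APL valve is out=not, Standby O2 cylinder malfunctions=not, Forward supply hose failed=not → at least one input occurs → occurs.
Breathing circuit lost [OR]: Outboard fresh-gas outlet fails=not, Cylinder backup unavailable=occurs → at least one input occurs → occurs.
Scavenge line inoperative [AND]: Pipeline path down=not, Breathing circuit lost=occurs → not all inputs occur → does not occur.
O2 supply unavailable [OR]: Left pipeline inlet offline=not, #2 flowmeter 2 is down=not, Outboard CO2 absorber 2 is inoperative=not → no input occurs → does not occur.
Vaporizer chain inoperative [OR]: O2 supply unavailable=not, Reserve check valve 2 offline=occurs → at least one input occurs → occurs.
Pipeline path 2 fails [OR]: Flowmeter is down=not, Scavenge line inoperative=not, North vaporizer fails=not, Vaporizer chain inoperative=occurs → at least one input occurs → occurs.
Anesthesia gas delivery interrupted [AND]: Pipeline path 2 fails=occurs, Fresh-gas outlet 2 is out=occurs → all inputs occur → occurs.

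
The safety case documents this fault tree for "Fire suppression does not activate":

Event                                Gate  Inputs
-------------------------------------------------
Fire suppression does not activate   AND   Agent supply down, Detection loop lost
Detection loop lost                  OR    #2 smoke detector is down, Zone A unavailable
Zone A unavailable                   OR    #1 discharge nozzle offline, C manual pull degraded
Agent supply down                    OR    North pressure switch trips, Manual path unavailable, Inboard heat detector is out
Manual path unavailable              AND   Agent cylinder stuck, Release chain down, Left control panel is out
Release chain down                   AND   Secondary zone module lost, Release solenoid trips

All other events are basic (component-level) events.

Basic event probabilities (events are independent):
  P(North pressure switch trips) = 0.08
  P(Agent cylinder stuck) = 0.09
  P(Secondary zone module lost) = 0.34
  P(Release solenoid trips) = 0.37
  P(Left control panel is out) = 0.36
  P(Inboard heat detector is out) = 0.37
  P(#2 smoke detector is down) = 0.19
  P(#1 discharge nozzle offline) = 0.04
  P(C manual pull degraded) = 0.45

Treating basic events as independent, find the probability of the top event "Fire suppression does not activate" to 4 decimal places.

P(Release chain down) [AND] = 0.34 × 0.37 = 0.125800
P(Manual path unavailable) [AND] = 0.09 × 0.125800 × 0.36 = 0.004076
P(Agent supply down) [OR] = 1 − (1−0.08) × (1−0.004076) × (1−0.37) = 0.422762
P(Zone A unavailable) [OR] = 1 − (1−0.04) × (1−0.45) = 0.472000
P(Detection loop lost) [OR] = 1 − (1−0.19) × (1−0.472000) = 0.572320
P(Fire suppression does not activate) [AND] = 0.422762 × 0.572320 = 0.241955
Rounded to 4 decimal places: P(Fire suppression does not activate) ≈ 0.2420.

0.2420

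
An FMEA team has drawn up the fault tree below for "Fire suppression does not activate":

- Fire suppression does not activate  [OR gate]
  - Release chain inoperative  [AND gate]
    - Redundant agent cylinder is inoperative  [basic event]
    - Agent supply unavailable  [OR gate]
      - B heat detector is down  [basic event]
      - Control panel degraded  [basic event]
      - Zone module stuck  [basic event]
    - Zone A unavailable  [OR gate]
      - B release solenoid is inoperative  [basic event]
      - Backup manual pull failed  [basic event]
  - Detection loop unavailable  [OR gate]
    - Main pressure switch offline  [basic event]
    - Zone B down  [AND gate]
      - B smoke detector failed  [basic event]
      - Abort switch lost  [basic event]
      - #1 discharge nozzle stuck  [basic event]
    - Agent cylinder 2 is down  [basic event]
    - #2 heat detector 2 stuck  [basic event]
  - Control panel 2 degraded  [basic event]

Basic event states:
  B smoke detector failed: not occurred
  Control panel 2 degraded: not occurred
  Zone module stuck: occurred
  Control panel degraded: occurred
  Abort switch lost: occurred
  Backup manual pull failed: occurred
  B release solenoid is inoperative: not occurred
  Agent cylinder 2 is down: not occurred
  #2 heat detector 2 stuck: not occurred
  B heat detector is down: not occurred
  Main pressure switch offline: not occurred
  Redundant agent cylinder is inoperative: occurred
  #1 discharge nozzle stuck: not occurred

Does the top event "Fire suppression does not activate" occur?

Agent supply unavailable [OR]: B heat detector is down=not, Control panel degraded=occurs, Zone module stuck=occurs → at least one input occurs → occurs.
Zone A unavailable [OR]: B release solenoid is inoperative=not, Backup manual pull failed=occurs → at least one input occurs → occurs.
Release chain inoperative [AND]: Redundant agent cylinder is inoperative=occurs, Agent supply unavailable=occurs, Zone A unavailable=occurs → all inputs occur → occurs.
Zone B down [AND]: B smoke detector failed=not, Abort switch lost=occurs, #1 discharge nozzle stuck=not → not all inputs occur → does not occur.
Detection loop unavailable [OR]: Main pressure switch offline=not, Zone B down=not, Agent cylinder 2 is down=not, #2 heat detector 2 stuck=not → no input occurs → does not occur.
Fire suppression does not activate [OR]: Release chain inoperative=occurs, Detection loop unavailable=not, Control panel 2 degraded=not → at least one input occurs → occurs.

Yes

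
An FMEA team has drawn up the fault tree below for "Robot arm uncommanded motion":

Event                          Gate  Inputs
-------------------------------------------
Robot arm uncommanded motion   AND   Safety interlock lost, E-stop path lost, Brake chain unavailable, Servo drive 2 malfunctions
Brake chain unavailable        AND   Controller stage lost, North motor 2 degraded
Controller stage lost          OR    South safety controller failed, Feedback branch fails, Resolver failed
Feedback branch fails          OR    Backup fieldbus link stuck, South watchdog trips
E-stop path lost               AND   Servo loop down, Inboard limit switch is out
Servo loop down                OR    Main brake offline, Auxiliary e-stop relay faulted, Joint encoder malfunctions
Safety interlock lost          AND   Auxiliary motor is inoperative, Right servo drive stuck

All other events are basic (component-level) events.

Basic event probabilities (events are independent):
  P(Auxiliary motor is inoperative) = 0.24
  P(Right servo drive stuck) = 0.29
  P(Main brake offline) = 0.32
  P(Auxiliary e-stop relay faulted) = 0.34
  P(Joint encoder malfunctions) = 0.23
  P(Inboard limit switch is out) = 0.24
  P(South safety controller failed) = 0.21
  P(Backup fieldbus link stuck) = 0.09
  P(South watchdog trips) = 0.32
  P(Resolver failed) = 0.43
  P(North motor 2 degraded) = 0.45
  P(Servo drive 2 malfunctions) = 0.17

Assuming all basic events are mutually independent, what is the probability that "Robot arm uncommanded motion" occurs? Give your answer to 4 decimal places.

P(Safety interlock lost) [AND] = 0.24 × 0.29 = 0.069600
P(Servo loop down) [OR] = 1 − (1−0.32) × (1−0.34) × (1−0.23) = 0.654424
P(E-stop path lost) [AND] = 0.654424 × 0.24 = 0.157062
P(Feedback branch fails) [OR] = 1 − (1−0.09) × (1−0.32) = 0.381200
P(Controller stage lost) [OR] = 1 − (1−0.21) × (1−0.381200) × (1−0.43) = 0.721354
P(Brake chain unavailable) [AND] = 0.721354 × 0.45 = 0.324609
P(Robot arm uncommanded motion) [AND] = 0.069600 × 0.157062 × 0.324609 × 0.17 = 0.000603
Rounded to 4 decimal places: P(Robot arm uncommanded motion) ≈ 0.0006.

0.0006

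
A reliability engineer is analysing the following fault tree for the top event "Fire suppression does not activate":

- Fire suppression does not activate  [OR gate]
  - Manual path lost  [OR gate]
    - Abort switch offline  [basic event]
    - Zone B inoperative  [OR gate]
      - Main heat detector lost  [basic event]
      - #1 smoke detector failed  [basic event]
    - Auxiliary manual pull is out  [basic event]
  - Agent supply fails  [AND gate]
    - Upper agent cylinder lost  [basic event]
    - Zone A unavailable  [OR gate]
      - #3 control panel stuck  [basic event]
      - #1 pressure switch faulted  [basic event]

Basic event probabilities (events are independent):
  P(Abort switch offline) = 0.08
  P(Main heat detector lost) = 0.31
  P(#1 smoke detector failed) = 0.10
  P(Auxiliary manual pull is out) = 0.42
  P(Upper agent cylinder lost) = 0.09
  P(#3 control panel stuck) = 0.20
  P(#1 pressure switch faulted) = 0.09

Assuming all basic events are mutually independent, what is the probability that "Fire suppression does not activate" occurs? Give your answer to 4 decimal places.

0.6767

P(Zone B inoperative) [OR] = 1 − (1−0.31) × (1−0.10) = 0.379000
P(Manual path lost) [OR] = 1 − (1−0.08) × (1−0.379000) × (1−0.42) = 0.668634
P(Zone A unavailable) [OR] = 1 − (1−0.20) × (1−0.09) = 0.272000
P(Agent supply fails) [AND] = 0.09 × 0.272000 = 0.024480
P(Fire suppression does not activate) [OR] = 1 − (1−0.668634) × (1−0.024480) = 0.676746
Rounded to 4 decimal places: P(Fire suppression does not activate) ≈ 0.6767.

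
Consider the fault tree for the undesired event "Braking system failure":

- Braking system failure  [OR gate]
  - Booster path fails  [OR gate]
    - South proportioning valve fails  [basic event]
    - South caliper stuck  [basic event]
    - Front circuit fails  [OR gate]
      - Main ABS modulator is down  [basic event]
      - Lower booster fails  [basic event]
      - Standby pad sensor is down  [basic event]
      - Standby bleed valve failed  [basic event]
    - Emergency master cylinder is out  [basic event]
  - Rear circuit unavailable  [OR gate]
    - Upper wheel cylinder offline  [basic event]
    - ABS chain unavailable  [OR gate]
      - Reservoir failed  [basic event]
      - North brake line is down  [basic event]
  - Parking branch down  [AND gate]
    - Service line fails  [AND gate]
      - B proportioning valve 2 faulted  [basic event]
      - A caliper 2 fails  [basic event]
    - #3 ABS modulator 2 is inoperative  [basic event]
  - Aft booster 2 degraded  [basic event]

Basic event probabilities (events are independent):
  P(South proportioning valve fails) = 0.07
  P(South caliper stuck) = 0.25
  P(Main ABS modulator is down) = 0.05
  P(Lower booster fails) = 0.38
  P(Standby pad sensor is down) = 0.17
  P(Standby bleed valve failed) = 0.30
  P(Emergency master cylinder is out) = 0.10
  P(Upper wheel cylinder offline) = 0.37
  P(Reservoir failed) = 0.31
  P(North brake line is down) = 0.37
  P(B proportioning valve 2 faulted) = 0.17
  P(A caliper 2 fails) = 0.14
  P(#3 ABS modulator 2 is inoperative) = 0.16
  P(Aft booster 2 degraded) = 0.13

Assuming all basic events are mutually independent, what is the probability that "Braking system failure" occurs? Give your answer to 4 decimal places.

P(Front circuit fails) [OR] = 1 − (1−0.05) × (1−0.38) × (1−0.17) × (1−0.30) = 0.657791
P(Booster path fails) [OR] = 1 − (1−0.07) × (1−0.25) × (1−0.657791) × (1−0.10) = 0.785178
P(ABS chain unavailable) [OR] = 1 − (1−0.31) × (1−0.37) = 0.565300
P(Rear circuit unavailable) [OR] = 1 − (1−0.37) × (1−0.565300) = 0.726139
P(Service line fails) [AND] = 0.17 × 0.14 = 0.023800
P(Parking branch down) [AND] = 0.023800 × 0.16 = 0.003808
P(Braking system failure) [OR] = 1 − (1−0.785178) × (1−0.726139) × (1−0.003808) × (1−0.13) = 0.949012
Rounded to 4 decimal places: P(Braking system failure) ≈ 0.9490.

0.9490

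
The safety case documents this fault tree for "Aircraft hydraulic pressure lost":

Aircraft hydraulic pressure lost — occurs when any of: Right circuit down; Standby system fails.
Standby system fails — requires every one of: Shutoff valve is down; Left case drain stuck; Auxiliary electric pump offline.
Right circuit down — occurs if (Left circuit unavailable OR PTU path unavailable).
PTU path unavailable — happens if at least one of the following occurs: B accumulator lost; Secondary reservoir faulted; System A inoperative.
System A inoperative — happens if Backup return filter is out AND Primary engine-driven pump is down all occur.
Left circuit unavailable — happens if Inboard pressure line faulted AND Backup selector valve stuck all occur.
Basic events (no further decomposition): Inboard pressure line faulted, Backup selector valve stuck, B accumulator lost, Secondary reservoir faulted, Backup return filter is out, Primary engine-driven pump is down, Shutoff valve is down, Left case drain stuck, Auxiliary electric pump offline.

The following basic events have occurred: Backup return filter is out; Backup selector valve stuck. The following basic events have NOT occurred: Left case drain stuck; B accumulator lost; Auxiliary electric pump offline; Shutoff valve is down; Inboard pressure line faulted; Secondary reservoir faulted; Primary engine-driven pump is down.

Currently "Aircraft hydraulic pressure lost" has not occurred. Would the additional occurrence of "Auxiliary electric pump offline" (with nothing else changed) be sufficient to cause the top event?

Counterfactual: set "Auxiliary electric pump offline" to occurred.
Left circuit unavailable [AND]: Inboard pressure line faulted=not, Backup selector valve stuck=occurs → not all inputs occur → does not occur.
System A inoperative [AND]: Backup return filter is out=occurs, Primary engine-driven pump is down=not → not all inputs occur → does not occur.
PTU path unavailable [OR]: B accumulator lost=not, Secondary reservoir faulted=not, System A inoperative=not → no input occurs → does not occur.
Right circuit down [OR]: Left circuit unavailable=not, PTU path unavailable=not → no input occurs → does not occur.
Standby system fails [AND]: Shutoff valve is down=not, Left case drain stuck=not, Auxiliary electric pump offline=occurs → not all inputs occur → does not occur.
Aircraft hydraulic pressure lost [OR]: Right circuit down=not, Standby system fails=not → no input occurs → does not occur.

No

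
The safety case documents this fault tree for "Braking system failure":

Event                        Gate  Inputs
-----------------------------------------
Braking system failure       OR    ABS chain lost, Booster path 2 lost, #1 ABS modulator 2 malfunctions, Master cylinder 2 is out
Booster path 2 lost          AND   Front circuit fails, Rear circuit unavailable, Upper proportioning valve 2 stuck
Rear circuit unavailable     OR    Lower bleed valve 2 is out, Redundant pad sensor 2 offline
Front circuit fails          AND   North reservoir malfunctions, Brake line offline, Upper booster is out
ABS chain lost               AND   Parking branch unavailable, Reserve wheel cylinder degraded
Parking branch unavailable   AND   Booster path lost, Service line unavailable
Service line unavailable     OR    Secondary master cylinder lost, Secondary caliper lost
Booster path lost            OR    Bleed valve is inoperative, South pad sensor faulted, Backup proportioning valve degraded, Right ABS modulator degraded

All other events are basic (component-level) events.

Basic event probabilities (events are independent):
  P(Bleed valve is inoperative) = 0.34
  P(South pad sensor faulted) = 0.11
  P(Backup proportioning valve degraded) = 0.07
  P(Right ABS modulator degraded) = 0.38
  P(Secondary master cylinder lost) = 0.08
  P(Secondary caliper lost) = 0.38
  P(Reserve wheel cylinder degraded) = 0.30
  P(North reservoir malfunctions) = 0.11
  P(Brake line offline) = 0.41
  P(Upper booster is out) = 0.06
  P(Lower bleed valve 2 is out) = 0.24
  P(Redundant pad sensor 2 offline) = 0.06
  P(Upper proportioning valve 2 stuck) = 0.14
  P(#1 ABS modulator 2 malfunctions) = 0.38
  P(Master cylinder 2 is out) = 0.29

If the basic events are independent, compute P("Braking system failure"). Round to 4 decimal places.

P(Booster path lost) [OR] = 1 − (1−0.34) × (1−0.11) × (1−0.07) × (1−0.38) = 0.661305
P(Service line unavailable) [OR] = 1 − (1−0.08) × (1−0.38) = 0.429600
P(Parking branch unavailable) [AND] = 0.661305 × 0.429600 = 0.284097
P(ABS chain lost) [AND] = 0.284097 × 0.30 = 0.085229
P(Front circuit fails) [AND] = 0.11 × 0.41 × 0.06 = 0.002706
P(Rear circuit unavailable) [OR] = 1 − (1−0.24) × (1−0.06) = 0.285600
P(Booster path 2 lost) [AND] = 0.002706 × 0.285600 × 0.14 = 0.000108
P(Braking system failure) [OR] = 1 − (1−0.085229) × (1−0.000108) × (1−0.38) × (1−0.29) = 0.597361
Rounded to 4 decimal places: P(Braking system failure) ≈ 0.5974.

0.5974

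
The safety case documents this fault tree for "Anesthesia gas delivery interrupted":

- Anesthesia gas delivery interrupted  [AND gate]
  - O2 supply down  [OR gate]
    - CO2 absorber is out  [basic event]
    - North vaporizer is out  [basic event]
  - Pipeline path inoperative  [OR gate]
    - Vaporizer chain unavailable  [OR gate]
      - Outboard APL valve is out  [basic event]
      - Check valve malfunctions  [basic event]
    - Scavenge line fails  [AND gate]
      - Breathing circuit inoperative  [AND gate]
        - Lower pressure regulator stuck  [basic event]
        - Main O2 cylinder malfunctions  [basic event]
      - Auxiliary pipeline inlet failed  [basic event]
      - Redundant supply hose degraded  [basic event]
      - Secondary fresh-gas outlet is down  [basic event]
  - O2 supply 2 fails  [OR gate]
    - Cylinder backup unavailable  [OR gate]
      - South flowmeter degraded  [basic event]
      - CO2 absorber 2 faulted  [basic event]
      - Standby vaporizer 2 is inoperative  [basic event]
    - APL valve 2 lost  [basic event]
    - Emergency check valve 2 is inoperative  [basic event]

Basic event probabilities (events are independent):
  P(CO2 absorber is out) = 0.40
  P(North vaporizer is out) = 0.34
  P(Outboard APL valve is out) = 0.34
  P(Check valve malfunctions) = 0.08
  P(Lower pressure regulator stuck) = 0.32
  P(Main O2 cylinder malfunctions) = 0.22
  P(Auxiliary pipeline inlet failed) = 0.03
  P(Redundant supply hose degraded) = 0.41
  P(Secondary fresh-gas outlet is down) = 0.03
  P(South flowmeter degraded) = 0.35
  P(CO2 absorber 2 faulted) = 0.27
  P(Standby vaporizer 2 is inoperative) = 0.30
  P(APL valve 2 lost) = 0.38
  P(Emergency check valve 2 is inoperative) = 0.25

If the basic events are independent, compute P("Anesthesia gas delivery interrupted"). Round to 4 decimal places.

P(O2 supply down) [OR] = 1 − (1−0.40) × (1−0.34) = 0.604000
P(Vaporizer chain unavailable) [OR] = 1 − (1−0.34) × (1−0.08) = 0.392800
P(Breathing circuit inoperative) [AND] = 0.32 × 0.22 = 0.070400
P(Scavenge line fails) [AND] = 0.070400 × 0.03 × 0.41 × 0.03 = 0.000026
P(Pipeline path inoperative) [OR] = 1 − (1−0.392800) × (1−0.000026) = 0.392816
P(Cylinder backup unavailable) [OR] = 1 − (1−0.35) × (1−0.27) × (1−0.30) = 0.667850
P(O2 supply 2 fails) [OR] = 1 − (1−0.667850) × (1−0.38) × (1−0.25) = 0.845550
P(Anesthesia gas delivery interrupted) [AND] = 0.604000 × 0.392816 × 0.845550 = 0.200616
Rounded to 4 decimal places: P(Anesthesia gas delivery interrupted) ≈ 0.2006.

0.2006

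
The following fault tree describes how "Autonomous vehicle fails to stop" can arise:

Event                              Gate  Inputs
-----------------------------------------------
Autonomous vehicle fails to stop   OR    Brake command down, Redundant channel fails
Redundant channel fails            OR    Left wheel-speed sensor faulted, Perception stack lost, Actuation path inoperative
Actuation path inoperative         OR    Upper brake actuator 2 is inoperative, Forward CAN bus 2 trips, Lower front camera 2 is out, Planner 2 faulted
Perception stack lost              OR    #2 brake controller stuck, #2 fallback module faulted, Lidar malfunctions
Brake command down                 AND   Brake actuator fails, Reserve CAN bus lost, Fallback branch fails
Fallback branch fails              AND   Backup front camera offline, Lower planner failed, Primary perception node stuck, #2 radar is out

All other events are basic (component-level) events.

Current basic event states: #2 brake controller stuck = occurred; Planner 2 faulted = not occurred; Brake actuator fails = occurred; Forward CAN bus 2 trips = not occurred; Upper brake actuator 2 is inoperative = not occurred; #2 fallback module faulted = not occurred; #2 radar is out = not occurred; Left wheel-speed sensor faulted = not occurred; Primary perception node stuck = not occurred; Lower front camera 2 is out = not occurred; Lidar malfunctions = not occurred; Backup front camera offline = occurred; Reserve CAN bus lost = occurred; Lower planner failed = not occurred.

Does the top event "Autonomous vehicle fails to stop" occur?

Yes

Fallback branch fails [AND]: Backup front camera offline=occurs, Lower planner failed=not, Primary perception node stuck=not, #2 radar is out=not → not all inputs occur → does not occur.
Brake command down [AND]: Brake actuator fails=occurs, Reserve CAN bus lost=occurs, Fallback branch fails=not → not all inputs occur → does not occur.
Perception stack lost [OR]: #2 brake controller stuck=occurs, #2 fallback module faulted=not, Lidar malfunctions=not → at least one input occurs → occurs.
Actuation path inoperative [OR]: Upper brake actuator 2 is inoperative=not, Forward CAN bus 2 trips=not, Lower front camera 2 is out=not, Planner 2 faulted=not → no input occurs → does not occur.
Redundant channel fails [OR]: Left wheel-speed sensor faulted=not, Perception stack lost=occurs, Actuation path inoperative=not → at least one input occurs → occurs.
Autonomous vehicle fails to stop [OR]: Brake command down=not, Redundant channel fails=occurs → at least one input occurs → occurs.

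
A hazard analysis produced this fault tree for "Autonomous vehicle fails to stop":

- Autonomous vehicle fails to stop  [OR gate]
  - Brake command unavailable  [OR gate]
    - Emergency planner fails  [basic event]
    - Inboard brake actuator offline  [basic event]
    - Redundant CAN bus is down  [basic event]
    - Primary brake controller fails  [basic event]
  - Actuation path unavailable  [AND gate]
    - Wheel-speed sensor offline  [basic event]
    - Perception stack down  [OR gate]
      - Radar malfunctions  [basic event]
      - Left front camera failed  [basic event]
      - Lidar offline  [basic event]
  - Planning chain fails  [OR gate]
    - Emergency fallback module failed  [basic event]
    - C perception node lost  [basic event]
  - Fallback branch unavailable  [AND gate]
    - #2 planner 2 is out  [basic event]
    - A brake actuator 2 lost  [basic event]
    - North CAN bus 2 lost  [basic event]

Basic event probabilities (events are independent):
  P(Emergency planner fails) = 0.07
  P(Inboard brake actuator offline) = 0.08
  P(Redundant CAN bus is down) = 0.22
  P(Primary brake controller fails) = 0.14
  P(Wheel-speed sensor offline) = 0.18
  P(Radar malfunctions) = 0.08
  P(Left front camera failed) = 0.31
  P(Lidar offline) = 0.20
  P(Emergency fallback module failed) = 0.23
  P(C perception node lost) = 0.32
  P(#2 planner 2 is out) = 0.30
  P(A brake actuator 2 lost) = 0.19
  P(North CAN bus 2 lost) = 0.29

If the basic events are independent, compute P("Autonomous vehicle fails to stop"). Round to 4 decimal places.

0.7306

P(Brake command unavailable) [OR] = 1 − (1−0.07) × (1−0.08) × (1−0.22) × (1−0.14) = 0.426064
P(Perception stack down) [OR] = 1 − (1−0.08) × (1−0.31) × (1−0.20) = 0.492160
P(Actuation path unavailable) [AND] = 0.18 × 0.492160 = 0.088589
P(Planning chain fails) [OR] = 1 − (1−0.23) × (1−0.32) = 0.476400
P(Fallback branch unavailable) [AND] = 0.30 × 0.19 × 0.29 = 0.016530
P(Autonomous vehicle fails to stop) [OR] = 1 − (1−0.426064) × (1−0.088589) × (1−0.476400) × (1−0.016530) = 0.730637
Rounded to 4 decimal places: P(Autonomous vehicle fails to stop) ≈ 0.7306.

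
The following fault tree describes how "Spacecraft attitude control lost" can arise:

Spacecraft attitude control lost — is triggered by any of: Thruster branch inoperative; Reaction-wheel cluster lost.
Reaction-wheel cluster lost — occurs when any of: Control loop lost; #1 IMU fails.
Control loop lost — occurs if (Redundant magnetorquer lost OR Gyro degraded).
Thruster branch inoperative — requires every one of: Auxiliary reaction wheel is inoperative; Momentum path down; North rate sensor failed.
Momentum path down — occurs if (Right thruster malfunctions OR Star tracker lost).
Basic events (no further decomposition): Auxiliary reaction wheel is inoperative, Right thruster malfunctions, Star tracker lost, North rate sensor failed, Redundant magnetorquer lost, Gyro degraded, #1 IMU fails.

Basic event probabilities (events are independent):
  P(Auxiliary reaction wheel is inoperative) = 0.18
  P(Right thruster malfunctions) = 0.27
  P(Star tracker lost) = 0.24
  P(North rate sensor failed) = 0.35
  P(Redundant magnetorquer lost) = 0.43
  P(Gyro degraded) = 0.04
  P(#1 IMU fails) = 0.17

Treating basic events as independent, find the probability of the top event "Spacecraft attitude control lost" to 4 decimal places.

P(Momentum path down) [OR] = 1 − (1−0.27) × (1−0.24) = 0.445200
P(Thruster branch inoperative) [AND] = 0.18 × 0.445200 × 0.35 = 0.028048
P(Control loop lost) [OR] = 1 − (1−0.43) × (1−0.04) = 0.452800
P(Reaction-wheel cluster lost) [OR] = 1 − (1−0.452800) × (1−0.17) = 0.545824
P(Spacecraft attitude control lost) [OR] = 1 − (1−0.028048) × (1−0.545824) = 0.558563
Rounded to 4 decimal places: P(Spacecraft attitude control lost) ≈ 0.5586.

0.5586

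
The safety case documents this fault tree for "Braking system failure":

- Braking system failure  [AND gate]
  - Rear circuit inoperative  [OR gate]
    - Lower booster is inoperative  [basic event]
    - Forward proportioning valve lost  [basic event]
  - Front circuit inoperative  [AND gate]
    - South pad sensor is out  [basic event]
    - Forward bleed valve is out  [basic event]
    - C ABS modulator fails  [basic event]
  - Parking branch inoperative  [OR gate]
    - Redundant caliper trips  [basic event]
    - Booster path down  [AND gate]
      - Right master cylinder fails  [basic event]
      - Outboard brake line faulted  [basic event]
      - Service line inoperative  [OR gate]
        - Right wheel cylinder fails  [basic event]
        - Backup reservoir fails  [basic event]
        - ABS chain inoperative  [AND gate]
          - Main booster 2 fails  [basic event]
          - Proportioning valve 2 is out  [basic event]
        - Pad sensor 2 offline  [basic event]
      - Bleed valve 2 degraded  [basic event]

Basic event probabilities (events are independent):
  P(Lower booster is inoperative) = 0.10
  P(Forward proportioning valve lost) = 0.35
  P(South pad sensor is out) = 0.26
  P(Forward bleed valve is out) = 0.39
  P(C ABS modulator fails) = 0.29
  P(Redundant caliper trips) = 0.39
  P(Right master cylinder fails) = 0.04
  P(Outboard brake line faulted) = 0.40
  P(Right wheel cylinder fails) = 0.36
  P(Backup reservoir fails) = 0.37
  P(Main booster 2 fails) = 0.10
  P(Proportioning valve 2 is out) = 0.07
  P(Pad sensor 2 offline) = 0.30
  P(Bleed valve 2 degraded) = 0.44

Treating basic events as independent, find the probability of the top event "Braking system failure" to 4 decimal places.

P(Rear circuit inoperative) [OR] = 1 − (1−0.10) × (1−0.35) = 0.415000
P(Front circuit inoperative) [AND] = 0.26 × 0.39 × 0.29 = 0.029406
P(ABS chain inoperative) [AND] = 0.10 × 0.07 = 0.007000
P(Service line inoperative) [OR] = 1 − (1−0.36) × (1−0.37) × (1−0.007000) × (1−0.30) = 0.719736
P(Booster path down) [AND] = 0.04 × 0.40 × 0.719736 × 0.44 = 0.005067
P(Parking branch inoperative) [OR] = 1 − (1−0.39) × (1−0.005067) = 0.393091
P(Braking system failure) [AND] = 0.415000 × 0.029406 × 0.393091 = 0.004797
Rounded to 4 decimal places: P(Braking system failure) ≈ 0.0048.

0.0048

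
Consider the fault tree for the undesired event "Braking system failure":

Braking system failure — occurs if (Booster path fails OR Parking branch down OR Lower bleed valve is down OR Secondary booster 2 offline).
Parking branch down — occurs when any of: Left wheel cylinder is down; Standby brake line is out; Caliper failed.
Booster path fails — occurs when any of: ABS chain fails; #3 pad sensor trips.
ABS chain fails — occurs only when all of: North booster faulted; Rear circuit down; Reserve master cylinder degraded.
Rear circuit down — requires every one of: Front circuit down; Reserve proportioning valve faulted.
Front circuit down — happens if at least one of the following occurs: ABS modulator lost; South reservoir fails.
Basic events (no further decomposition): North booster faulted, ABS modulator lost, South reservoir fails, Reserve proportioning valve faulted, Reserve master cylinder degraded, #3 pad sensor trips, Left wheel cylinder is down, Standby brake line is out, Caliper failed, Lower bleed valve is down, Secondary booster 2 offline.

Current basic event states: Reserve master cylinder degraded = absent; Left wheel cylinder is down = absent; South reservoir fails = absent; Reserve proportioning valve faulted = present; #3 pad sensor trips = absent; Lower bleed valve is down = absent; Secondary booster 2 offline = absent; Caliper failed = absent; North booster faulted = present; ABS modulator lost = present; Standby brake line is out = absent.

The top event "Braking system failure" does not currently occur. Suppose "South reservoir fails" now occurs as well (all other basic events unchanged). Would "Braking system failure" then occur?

No

Counterfactual: set "South reservoir fails" to occurred.
Front circuit down [OR]: ABS modulator lost=occurs, South reservoir fails=occurs → at least one input occurs → occurs.
Rear circuit down [AND]: Front circuit down=occurs, Reserve proportioning valve faulted=occurs → all inputs occur → occurs.
ABS chain fails [AND]: North booster faulted=occurs, Rear circuit down=occurs, Reserve master cylinder degraded=not → not all inputs occur → does not occur.
Booster path fails [OR]: ABS chain fails=not, #3 pad sensor trips=not → no input occurs → does not occur.
Parking branch down [OR]: Left wheel cylinder is down=not, Standby brake line is out=not, Caliper failed=not → no input occurs → does not occur.
Braking system failure [OR]: Booster path fails=not, Parking branch down=not, Lower bleed valve is down=not, Secondary booster 2 offline=not → no input occurs → does not occur.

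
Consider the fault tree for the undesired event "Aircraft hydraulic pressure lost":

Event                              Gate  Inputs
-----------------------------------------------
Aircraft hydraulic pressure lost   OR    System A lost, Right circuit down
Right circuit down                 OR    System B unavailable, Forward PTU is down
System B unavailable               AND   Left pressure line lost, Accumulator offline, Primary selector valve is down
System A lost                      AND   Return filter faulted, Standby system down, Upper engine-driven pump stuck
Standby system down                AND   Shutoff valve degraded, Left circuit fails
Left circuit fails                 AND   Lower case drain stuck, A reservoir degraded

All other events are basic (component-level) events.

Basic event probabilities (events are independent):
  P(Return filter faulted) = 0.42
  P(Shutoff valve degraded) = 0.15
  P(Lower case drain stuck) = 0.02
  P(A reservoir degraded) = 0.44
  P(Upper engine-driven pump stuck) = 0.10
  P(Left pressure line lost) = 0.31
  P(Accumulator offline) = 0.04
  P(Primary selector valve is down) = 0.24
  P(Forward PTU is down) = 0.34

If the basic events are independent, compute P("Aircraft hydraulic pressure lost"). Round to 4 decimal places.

P(Left circuit fails) [AND] = 0.02 × 0.44 = 0.008800
P(Standby system down) [AND] = 0.15 × 0.008800 = 0.001320
P(System A lost) [AND] = 0.42 × 0.001320 × 0.10 = 0.000055
P(System B unavailable) [AND] = 0.31 × 0.04 × 0.24 = 0.002976
P(Right circuit down) [OR] = 1 − (1−0.002976) × (1−0.34) = 0.341964
P(Aircraft hydraulic pressure lost) [OR] = 1 − (1−0.000055) × (1−0.341964) = 0.342000
Rounded to 4 decimal places: P(Aircraft hydraulic pressure lost) ≈ 0.3420.

0.3420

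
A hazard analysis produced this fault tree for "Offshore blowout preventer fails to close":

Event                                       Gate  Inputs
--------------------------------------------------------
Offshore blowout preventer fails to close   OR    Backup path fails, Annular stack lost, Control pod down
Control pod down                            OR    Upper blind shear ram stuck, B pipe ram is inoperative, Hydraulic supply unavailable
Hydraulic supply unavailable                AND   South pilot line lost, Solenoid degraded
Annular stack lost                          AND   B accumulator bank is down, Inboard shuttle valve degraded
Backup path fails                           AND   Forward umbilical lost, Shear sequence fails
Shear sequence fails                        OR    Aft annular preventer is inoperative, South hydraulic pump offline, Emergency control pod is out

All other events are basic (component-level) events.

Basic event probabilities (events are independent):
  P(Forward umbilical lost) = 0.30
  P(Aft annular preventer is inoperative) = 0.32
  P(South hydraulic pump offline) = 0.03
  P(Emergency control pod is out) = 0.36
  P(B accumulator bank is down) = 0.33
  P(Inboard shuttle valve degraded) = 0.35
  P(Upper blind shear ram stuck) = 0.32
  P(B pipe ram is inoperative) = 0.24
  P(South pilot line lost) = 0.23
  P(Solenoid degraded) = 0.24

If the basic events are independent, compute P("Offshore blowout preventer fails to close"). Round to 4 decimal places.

P(Shear sequence fails) [OR] = 1 − (1−0.32) × (1−0.03) × (1−0.36) = 0.577856
P(Backup path fails) [AND] = 0.30 × 0.577856 = 0.173357
P(Annular stack lost) [AND] = 0.33 × 0.35 = 0.115500
P(Hydraulic supply unavailable) [AND] = 0.23 × 0.24 = 0.055200
P(Control pod down) [OR] = 1 − (1−0.32) × (1−0.24) × (1−0.055200) = 0.511727
P(Offshore blowout preventer fails to close) [OR] = 1 − (1−0.173357) × (1−0.115500) × (1−0.511727) = 0.642992
Rounded to 4 decimal places: P(Offshore blowout preventer fails to close) ≈ 0.6430.

0.6430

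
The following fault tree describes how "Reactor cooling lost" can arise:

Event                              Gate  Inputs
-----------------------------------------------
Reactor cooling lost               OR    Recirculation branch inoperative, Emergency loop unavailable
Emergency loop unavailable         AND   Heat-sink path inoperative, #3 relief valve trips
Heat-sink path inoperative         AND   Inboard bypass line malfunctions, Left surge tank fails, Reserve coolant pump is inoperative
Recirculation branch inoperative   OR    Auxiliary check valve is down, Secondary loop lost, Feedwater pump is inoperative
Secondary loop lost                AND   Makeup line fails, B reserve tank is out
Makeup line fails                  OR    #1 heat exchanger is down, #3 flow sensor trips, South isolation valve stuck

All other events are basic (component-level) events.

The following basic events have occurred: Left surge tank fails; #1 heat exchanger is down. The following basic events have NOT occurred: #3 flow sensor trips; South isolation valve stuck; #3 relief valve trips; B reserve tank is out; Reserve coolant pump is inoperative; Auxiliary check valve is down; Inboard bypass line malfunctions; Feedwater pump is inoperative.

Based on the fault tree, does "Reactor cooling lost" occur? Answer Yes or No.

No

Makeup line fails [OR]: #1 heat exchanger is down=occurs, #3 flow sensor trips=not, South isolation valve stuck=not → at least one input occurs → occurs.
Secondary loop lost [AND]: Makeup line fails=occurs, B reserve tank is out=not → not all inputs occur → does not occur.
Recirculation branch inoperative [OR]: Auxiliary check valve is down=not, Secondary loop lost=not, Feedwater pump is inoperative=not → no input occurs → does not occur.
Heat-sink path inoperative [AND]: Inboard bypass line malfunctions=not, Left surge tank fails=occurs, Reserve coolant pump is inoperative=not → not all inputs occur → does not occur.
Emergency loop unavailable [AND]: Heat-sink path inoperative=not, #3 relief valve trips=not → not all inputs occur → does not occur.
Reactor cooling lost [OR]: Recirculation branch inoperative=not, Emergency loop unavailable=not → no input occurs → does not occur.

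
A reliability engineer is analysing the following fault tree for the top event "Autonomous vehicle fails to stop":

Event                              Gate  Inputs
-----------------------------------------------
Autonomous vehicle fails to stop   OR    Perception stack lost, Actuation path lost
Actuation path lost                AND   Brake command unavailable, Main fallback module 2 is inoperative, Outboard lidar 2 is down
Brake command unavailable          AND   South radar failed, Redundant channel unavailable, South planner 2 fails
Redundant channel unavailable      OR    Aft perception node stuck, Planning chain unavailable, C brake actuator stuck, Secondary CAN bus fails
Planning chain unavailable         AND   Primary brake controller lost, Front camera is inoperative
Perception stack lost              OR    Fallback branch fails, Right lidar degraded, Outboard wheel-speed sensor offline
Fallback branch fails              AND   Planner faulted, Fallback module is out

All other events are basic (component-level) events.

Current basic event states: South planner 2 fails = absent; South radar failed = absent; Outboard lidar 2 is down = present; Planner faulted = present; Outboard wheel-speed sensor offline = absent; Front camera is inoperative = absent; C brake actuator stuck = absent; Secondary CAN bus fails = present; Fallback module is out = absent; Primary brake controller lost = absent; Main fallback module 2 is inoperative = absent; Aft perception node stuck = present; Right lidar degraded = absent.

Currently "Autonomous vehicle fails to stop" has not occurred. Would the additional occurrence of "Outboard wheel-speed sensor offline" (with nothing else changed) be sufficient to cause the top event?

Counterfactual: set "Outboard wheel-speed sensor offline" to occurred.
Fallback branch fails [AND]: Planner faulted=occurs, Fallback module is out=not → not all inputs occur → does not occur.
Perception stack lost [OR]: Fallback branch fails=not, Right lidar degraded=not, Outboard wheel-speed sensor offline=occurs → at least one input occurs → occurs.
Planning chain unavailable [AND]: Primary brake controller lost=not, Front camera is inoperative=not → not all inputs occur → does not occur.
Redundant channel unavailable [OR]: Aft perception node stuck=occurs, Planning chain unavailable=not, C brake actuator stuck=not, Secondary CAN bus fails=occurs → at least one input occurs → occurs.
Brake command unavailable [AND]: South radar failed=not, Redundant channel unavailable=occurs, South planner 2 fails=not → not all inputs occur → does not occur.
Actuation path lost [AND]: Brake command unavailable=not, Main fallback module 2 is inoperative=not, Outboard lidar 2 is down=occurs → not all inputs occur → does not occur.
Autonomous vehicle fails to stop [OR]: Perception stack lost=occurs, Actuation path lost=not → at least one input occurs → occurs.

Yes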